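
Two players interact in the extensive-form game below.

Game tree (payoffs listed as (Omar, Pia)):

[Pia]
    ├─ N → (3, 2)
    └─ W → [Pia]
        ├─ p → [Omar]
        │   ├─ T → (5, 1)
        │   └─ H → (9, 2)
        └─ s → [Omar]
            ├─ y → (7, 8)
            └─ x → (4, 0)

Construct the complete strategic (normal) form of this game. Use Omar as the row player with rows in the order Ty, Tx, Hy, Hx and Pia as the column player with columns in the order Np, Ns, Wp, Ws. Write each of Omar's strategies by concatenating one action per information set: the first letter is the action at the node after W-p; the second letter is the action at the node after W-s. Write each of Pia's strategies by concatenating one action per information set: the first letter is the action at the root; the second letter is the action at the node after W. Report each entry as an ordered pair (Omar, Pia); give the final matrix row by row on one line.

Ty: (3,2) (3,2) (5,1) (7,8) | Tx: (3,2) (3,2) (5,1) (4,0) | Hy: (3,2) (3,2) (9,2) (7,8) | Hx: (3,2) (3,2) (9,2) (4,0)

           Np       Ns       Wp       Ws
  Ty    (3,2)    (3,2)    (5,1)    (7,8)
  Tx    (3,2)    (3,2)    (5,1)    (4,0)
  Hy    (3,2)    (3,2)    (9,2)    (7,8)
  Hx    (3,2)    (3,2)    (9,2)    (4,0)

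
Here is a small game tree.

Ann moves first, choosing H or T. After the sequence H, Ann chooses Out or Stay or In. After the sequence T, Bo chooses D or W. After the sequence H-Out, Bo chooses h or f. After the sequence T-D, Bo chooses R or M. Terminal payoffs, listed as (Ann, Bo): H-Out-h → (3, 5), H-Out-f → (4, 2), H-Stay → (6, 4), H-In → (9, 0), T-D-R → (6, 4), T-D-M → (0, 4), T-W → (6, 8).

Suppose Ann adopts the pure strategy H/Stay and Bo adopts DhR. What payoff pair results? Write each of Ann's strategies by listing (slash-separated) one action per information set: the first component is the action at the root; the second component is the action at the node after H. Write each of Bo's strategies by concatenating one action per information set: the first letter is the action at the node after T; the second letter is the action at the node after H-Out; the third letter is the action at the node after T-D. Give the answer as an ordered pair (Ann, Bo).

(6, 4)

Trace the play path from the root:
  Ann plays H
  Ann plays Stay at [H]
→ terminal payoff (6, 4).
(Bo's choice at the node after T is never reached on this path, so it doesn't affect the outcome.)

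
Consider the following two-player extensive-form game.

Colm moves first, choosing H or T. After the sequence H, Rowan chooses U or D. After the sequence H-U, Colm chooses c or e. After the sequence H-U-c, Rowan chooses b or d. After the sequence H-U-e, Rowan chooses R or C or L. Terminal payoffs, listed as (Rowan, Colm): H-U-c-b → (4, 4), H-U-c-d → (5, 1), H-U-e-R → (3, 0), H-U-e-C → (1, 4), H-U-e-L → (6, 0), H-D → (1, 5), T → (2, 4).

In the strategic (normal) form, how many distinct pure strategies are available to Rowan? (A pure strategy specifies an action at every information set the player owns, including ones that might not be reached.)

12

Rowan owns the node after H with actions {U, D} — two choices.
Rowan owns the node after H-U-c with actions {b, d} — two choices.
Rowan owns the node after H-U-e with actions {R, C, L} — three choices.
A pure strategy fixes one action at each information set independently, so the count is the product 2 × 2 × 3 = 12.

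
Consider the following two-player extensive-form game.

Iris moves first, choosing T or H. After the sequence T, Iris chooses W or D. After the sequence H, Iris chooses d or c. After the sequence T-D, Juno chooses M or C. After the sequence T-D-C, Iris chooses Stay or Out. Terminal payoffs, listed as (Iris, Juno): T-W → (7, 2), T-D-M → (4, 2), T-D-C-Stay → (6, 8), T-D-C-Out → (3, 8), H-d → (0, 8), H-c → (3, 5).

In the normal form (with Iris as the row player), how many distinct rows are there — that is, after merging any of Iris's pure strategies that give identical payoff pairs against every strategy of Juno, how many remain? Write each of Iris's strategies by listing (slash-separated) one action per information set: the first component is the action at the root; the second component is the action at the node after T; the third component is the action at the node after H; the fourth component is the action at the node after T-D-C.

5

Iris has 16 pure strategies: T/W/d/Stay, T/W/d/Out, T/W/c/Stay, T/W/c/Out, T/D/d/Stay, T/D/d/Out, T/D/c/Stay, T/D/c/Out, H/W/d/Stay, H/W/d/Out, H/W/c/Stay, H/W/c/Out, H/D/d/Stay, H/D/d/Out, H/D/c/Stay, H/D/c/Out. Columns: M, C.
{T/W/d/Stay, T/W/d/Out, T/W/c/Stay, T/W/c/Out} → row (7,2) (7,2)
{T/D/d/Stay, T/D/c/Stay} → row (4,2) (6,8)
{T/D/d/Out, T/D/c/Out} → row (4,2) (3,8)
{H/W/d/Stay, H/W/d/Out, H/D/d/Stay, H/D/d/Out} → row (0,8) (0,8)
{H/W/c/Stay, H/W/c/Out, H/D/c/Stay, H/D/c/Out} → row (3,5) (3,5)
That's 5 distinct rows out of 16 strategies.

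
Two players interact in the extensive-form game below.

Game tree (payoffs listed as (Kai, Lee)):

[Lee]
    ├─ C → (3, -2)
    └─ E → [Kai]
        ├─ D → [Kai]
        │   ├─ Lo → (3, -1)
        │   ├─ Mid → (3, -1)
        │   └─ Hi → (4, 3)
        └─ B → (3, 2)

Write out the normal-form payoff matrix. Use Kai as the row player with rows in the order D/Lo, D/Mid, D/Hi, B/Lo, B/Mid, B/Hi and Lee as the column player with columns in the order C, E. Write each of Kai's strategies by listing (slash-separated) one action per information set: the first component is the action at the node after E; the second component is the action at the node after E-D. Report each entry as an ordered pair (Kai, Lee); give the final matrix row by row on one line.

D/Lo: (3,-2) (3,-1) | D/Mid: (3,-2) (3,-1) | D/Hi: (3,-2) (4,3) | B/Lo: (3,-2) (3,2) | B/Mid: (3,-2) (3,2) | B/Hi: (3,-2) (3,2)

             C        E
 D/Lo   (3,-2)   (3,-1)
D/Mid   (3,-2)   (3,-1)
 D/Hi   (3,-2)    (4,3)
 B/Lo   (3,-2)    (3,2)
B/Mid   (3,-2)    (3,2)
 B/Hi   (3,-2)    (3,2)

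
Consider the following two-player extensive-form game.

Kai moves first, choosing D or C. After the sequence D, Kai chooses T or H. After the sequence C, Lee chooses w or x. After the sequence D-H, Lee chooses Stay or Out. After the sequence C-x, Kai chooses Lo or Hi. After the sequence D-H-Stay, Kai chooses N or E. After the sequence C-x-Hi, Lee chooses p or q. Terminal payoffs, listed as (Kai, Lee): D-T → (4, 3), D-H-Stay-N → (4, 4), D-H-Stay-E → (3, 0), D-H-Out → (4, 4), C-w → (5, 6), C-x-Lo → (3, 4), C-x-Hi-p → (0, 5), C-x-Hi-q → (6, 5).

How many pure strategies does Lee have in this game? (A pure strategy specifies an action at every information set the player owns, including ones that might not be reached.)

8

Lee owns the node after C with actions {w, x} — two choices.
Lee owns the node after D-H with actions {Stay, Out} — two choices.
Lee owns the node after C-x-Hi with actions {p, q} — two choices.
A pure strategy fixes one action at each information set independently, so the count is the product 2 × 2 × 2 = 8.
(For reference, Kai has 16 pure strategies, giving a 8×16 normal-form matrix.)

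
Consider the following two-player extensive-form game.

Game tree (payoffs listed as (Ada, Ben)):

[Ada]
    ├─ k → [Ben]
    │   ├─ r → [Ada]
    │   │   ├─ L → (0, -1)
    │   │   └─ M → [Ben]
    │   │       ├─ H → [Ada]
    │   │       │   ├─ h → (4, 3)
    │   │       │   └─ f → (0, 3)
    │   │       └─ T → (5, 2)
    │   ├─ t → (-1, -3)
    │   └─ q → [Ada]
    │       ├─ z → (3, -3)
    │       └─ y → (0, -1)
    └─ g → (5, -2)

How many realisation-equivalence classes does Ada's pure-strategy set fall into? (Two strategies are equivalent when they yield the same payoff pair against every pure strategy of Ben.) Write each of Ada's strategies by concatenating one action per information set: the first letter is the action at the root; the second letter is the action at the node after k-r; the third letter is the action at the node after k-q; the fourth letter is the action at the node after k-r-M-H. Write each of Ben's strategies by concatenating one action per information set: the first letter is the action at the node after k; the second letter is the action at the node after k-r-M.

7

Ada has 16 pure strategies: kLzh, kLzf, kLyh, kLyf, kMzh, kMzf, kMyh, kMyf, gLzh, gLzf, gLyh, gLyf, gMzh, gMzf, gMyh, gMyf. Columns: rH, rT, tH, tT, qH, qT.
{kLzh, kLzf} → row (0,-1) (0,-1) (-1,-3) (-1,-3) (3,-3) (3,-3)
{kLyh, kLyf} → row (0,-1) (0,-1) (-1,-3) (-1,-3) (0,-1) (0,-1)
{kMzh} → row (4,3) (5,2) (-1,-3) (-1,-3) (3,-3) (3,-3)
{kMzf} → row (0,3) (5,2) (-1,-3) (-1,-3) (3,-3) (3,-3)
{kMyh} → row (4,3) (5,2) (-1,-3) (-1,-3) (0,-1) (0,-1)
{kMyf} → row (0,3) (5,2) (-1,-3) (-1,-3) (0,-1) (0,-1)
{gLzh, gLzf, gLyh, gLyf, gMzh, gMzf, gMyh, gMyf} → row (5,-2) (5,-2) (5,-2) (5,-2) (5,-2) (5,-2)
That's 7 distinct rows out of 16 strategies.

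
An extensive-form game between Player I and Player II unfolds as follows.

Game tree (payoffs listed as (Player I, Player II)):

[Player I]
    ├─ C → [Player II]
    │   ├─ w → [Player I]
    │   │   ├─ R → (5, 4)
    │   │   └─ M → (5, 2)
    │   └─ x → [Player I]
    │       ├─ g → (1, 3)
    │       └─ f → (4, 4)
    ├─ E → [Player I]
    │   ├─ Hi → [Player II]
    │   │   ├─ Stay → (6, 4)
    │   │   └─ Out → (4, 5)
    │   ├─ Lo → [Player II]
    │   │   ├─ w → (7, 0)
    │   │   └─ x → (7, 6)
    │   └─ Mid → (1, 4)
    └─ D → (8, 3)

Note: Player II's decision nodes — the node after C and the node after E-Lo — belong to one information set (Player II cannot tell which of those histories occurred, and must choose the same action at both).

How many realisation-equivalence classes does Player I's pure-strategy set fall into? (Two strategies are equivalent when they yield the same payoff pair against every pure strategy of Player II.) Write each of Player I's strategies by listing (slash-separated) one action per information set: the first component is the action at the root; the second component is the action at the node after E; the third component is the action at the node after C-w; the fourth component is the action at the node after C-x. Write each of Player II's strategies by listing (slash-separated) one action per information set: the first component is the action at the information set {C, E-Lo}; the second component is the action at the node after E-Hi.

Player I has 36 pure strategies: C/Hi/R/g, C/Hi/R/f, C/Hi/M/g, C/Hi/M/f, C/Lo/R/g, C/Lo/R/f, C/Lo/M/g, C/Lo/M/f, C/Mid/R/g, C/Mid/R/f, C/Mid/M/g, C/Mid/M/f, E/Hi/R/g, E/Hi/R/f, E/Hi/M/g, E/Hi/M/f, E/Lo/R/g, E/Lo/R/f, E/Lo/M/g, E/Lo/M/f, E/Mid/R/g, E/Mid/R/f, E/Mid/M/g, E/Mid/M/f, D/Hi/R/g, D/Hi/R/f, D/Hi/M/g, D/Hi/M/f, D/Lo/R/g, D/Lo/R/f, D/Lo/M/g, D/Lo/M/f, D/Mid/R/g, D/Mid/R/f, D/Mid/M/g, D/Mid/M/f. Columns: w/Stay, w/Out, x/Stay, x/Out.
{C/Hi/R/g, C/Lo/R/g, C/Mid/R/g} → row (5,4) (5,4) (1,3) (1,3)
{C/Hi/R/f, C/Lo/R/f, C/Mid/R/f} → row (5,4) (5,4) (4,4) (4,4)
{C/Hi/M/g, C/Lo/M/g, C/Mid/M/g} → row (5,2) (5,2) (1,3) (1,3)
{C/Hi/M/f, C/Lo/M/f, C/Mid/M/f} → row (5,2) (5,2) (4,4) (4,4)
{E/Hi/R/g, E/Hi/R/f, E/Hi/M/g, E/Hi/M/f} → row (6,4) (4,5) (6,4) (4,5)
{E/Lo/R/g, E/Lo/R/f, E/Lo/M/g, E/Lo/M/f} → row (7,0) (7,0) (7,6) (7,6)
{E/Mid/R/g, E/Mid/R/f, E/Mid/M/g, E/Mid/M/f} → row (1,4) (1,4) (1,4) (1,4)
{D/Hi/R/g, D/Hi/R/f, D/Hi/M/g, D/Hi/M/f, D/Lo/R/g, D/Lo/R/f, D/Lo/M/g, D/Lo/M/f, D/Mid/R/g, D/Mid/R/f, D/Mid/M/g, D/Mid/M/f} → row (8,3) (8,3) (8,3) (8,3)
That's 8 distinct rows out of 36 strategies.

8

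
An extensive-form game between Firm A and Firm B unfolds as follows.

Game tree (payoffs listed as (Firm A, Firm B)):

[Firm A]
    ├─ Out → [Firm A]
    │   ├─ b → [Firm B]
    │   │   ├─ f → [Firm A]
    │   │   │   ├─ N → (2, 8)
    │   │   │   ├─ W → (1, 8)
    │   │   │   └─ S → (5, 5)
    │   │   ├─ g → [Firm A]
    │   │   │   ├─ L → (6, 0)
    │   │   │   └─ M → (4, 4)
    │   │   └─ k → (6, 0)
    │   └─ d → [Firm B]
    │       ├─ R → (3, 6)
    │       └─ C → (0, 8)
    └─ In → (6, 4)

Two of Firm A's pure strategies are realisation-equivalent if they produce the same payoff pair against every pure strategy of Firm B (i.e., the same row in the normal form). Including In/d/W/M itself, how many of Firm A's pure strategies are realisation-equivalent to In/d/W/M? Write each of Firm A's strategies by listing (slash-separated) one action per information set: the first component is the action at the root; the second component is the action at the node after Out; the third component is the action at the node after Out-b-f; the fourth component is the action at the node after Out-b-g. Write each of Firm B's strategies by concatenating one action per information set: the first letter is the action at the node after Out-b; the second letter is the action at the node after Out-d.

12

Row for In/d/W/M (columns fR, fC, gR, gC, kR, kC): (6,4) (6,4) (6,4) (6,4) (6,4) (6,4).
Under In/d/W/M, Firm A's choice at the node after Out and at the node after Out-b-f and at the node after Out-b-g can never be reached regardless of what Firm B does, so varying those choices leaves every outcome unchanged.
Holding the reachable choices fixed and varying the unreachable ones freely already gives 2 × 3 × 2 = 12 equivalent strategies.
No other strategy reproduces this row, so those 12 are the full class: In/b/N/L, In/b/N/M, In/b/W/L, In/b/W/M, In/b/S/L, In/b/S/M, In/d/N/L, In/d/N/M, In/d/W/L, In/d/W/M, In/d/S/L, In/d/S/M.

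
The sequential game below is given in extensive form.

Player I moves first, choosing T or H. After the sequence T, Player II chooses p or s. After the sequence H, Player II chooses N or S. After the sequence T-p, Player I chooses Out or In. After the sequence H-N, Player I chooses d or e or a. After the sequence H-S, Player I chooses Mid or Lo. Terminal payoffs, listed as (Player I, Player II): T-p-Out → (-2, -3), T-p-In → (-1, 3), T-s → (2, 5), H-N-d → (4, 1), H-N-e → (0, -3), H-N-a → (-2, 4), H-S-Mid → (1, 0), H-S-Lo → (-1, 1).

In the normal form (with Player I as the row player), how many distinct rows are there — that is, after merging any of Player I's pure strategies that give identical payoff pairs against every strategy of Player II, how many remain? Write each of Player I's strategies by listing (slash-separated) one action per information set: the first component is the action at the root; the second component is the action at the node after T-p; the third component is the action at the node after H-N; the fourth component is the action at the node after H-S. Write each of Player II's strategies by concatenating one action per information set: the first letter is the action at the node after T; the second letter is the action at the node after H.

8

Player I has 24 pure strategies: T/Out/d/Mid, T/Out/d/Lo, T/Out/e/Mid, T/Out/e/Lo, T/Out/a/Mid, T/Out/a/Lo, T/In/d/Mid, T/In/d/Lo, T/In/e/Mid, T/In/e/Lo, T/In/a/Mid, T/In/a/Lo, H/Out/d/Mid, H/Out/d/Lo, H/Out/e/Mid, H/Out/e/Lo, H/Out/a/Mid, H/Out/a/Lo, H/In/d/Mid, H/In/d/Lo, H/In/e/Mid, H/In/e/Lo, H/In/a/Mid, H/In/a/Lo. Columns: pN, pS, sN, sS.
{T/Out/d/Mid, T/Out/d/Lo, T/Out/e/Mid, T/Out/e/Lo, T/Out/a/Mid, T/Out/a/Lo} → row (-2,-3) (-2,-3) (2,5) (2,5)
{T/In/d/Mid, T/In/d/Lo, T/In/e/Mid, T/In/e/Lo, T/In/a/Mid, T/In/a/Lo} → row (-1,3) (-1,3) (2,5) (2,5)
{H/Out/d/Mid, H/In/d/Mid} → row (4,1) (1,0) (4,1) (1,0)
{H/Out/d/Lo, H/In/d/Lo} → row (4,1) (-1,1) (4,1) (-1,1)
{H/Out/e/Mid, H/In/e/Mid} → row (0,-3) (1,0) (0,-3) (1,0)
{H/Out/e/Lo, H/In/e/Lo} → row (0,-3) (-1,1) (0,-3) (-1,1)
{H/Out/a/Mid, H/In/a/Mid} → row (-2,4) (1,0) (-2,4) (1,0)
{H/Out/a/Lo, H/In/a/Lo} → row (-2,4) (-1,1) (-2,4) (-1,1)
That's 8 distinct rows out of 24 strategies.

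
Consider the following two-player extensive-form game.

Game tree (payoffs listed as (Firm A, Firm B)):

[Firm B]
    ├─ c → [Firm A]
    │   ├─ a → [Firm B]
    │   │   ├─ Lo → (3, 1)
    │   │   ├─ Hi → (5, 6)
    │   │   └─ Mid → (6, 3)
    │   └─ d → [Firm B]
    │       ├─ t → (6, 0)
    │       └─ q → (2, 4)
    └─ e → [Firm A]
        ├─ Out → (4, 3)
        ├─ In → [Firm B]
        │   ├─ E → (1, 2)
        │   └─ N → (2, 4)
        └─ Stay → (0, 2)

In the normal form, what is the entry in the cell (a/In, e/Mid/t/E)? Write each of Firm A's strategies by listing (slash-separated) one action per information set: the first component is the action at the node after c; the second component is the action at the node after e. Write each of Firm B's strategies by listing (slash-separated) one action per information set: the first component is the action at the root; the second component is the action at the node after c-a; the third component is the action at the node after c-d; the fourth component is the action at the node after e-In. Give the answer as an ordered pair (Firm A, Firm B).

Trace the play path from the root:
  Firm B plays e
  Firm A plays In at [e]
  Firm B plays E at [e-In]
→ terminal payoff (1, 2).
(Firm A's choice at the node after c is never reached on this path, so it doesn't affect the outcome.)

(1, 2)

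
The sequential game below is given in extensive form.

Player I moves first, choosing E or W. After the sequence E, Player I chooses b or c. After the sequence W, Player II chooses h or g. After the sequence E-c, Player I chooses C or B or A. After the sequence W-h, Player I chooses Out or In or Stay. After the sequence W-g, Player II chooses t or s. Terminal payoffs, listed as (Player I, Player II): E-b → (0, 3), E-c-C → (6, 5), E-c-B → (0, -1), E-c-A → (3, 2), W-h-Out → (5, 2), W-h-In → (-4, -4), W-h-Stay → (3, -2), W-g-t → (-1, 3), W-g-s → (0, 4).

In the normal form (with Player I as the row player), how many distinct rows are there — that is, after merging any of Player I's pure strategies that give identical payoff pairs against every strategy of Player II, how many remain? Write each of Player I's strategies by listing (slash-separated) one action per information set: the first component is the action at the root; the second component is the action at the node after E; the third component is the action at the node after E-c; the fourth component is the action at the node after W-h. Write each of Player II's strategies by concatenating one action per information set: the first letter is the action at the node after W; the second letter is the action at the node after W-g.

Player I has 36 pure strategies: E/b/C/Out, E/b/C/In, E/b/C/Stay, E/b/B/Out, E/b/B/In, E/b/B/Stay, E/b/A/Out, E/b/A/In, E/b/A/Stay, E/c/C/Out, E/c/C/In, E/c/C/Stay, E/c/B/Out, E/c/B/In, E/c/B/Stay, E/c/A/Out, E/c/A/In, E/c/A/Stay, W/b/C/Out, W/b/C/In, W/b/C/Stay, W/b/B/Out, W/b/B/In, W/b/B/Stay, W/b/A/Out, W/b/A/In, W/b/A/Stay, W/c/C/Out, W/c/C/In, W/c/C/Stay, W/c/B/Out, W/c/B/In, W/c/B/Stay, W/c/A/Out, W/c/A/In, W/c/A/Stay. Columns: ht, hs, gt, gs.
{E/b/C/Out, E/b/C/In, E/b/C/Stay, E/b/B/Out, E/b/B/In, E/b/B/Stay, E/b/A/Out, E/b/A/In, E/b/A/Stay} → row (0,3) (0,3) (0,3) (0,3)
{E/c/C/Out, E/c/C/In, E/c/C/Stay} → row (6,5) (6,5) (6,5) (6,5)
{E/c/B/Out, E/c/B/In, E/c/B/Stay} → row (0,-1) (0,-1) (0,-1) (0,-1)
{E/c/A/Out, E/c/A/In, E/c/A/Stay} → row (3,2) (3,2) (3,2) (3,2)
{W/b/C/Out, W/b/B/Out, W/b/A/Out, W/c/C/Out, W/c/B/Out, W/c/A/Out} → row (5,2) (5,2) (-1,3) (0,4)
{W/b/C/In, W/b/B/In, W/b/A/In, W/c/C/In, W/c/B/In, W/c/A/In} → row (-4,-4) (-4,-4) (-1,3) (0,4)
{W/b/C/Stay, W/b/B/Stay, W/b/A/Stay, W/c/C/Stay, W/c/B/Stay, W/c/A/Stay} → row (3,-2) (3,-2) (-1,3) (0,4)
That's 7 distinct rows out of 36 strategies.

7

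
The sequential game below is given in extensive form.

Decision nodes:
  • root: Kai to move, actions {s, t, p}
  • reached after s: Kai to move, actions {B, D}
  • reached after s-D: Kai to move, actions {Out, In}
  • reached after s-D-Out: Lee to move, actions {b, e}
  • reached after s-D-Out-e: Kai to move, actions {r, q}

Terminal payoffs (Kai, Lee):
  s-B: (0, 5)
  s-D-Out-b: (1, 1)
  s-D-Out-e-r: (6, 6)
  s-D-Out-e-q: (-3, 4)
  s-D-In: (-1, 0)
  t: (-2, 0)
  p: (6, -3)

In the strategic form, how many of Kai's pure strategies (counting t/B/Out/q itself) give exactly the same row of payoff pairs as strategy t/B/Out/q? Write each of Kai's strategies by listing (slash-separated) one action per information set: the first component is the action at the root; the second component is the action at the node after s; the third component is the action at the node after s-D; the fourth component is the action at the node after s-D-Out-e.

Row for t/B/Out/q (columns b, e): (-2,0) (-2,0).
Under t/B/Out/q, Kai's choice at the node after s and at the node after s-D and at the node after s-D-Out-e can never be reached regardless of what Lee does, so varying those choices leaves every outcome unchanged.
Holding the reachable choices fixed and varying the unreachable ones freely already gives 2 × 2 × 2 = 8 equivalent strategies.
No other strategy reproduces this row, so those 8 are the full class: t/B/Out/r, t/B/Out/q, t/B/In/r, t/B/In/q, t/D/Out/r, t/D/Out/q, t/D/In/r, t/D/In/q.

8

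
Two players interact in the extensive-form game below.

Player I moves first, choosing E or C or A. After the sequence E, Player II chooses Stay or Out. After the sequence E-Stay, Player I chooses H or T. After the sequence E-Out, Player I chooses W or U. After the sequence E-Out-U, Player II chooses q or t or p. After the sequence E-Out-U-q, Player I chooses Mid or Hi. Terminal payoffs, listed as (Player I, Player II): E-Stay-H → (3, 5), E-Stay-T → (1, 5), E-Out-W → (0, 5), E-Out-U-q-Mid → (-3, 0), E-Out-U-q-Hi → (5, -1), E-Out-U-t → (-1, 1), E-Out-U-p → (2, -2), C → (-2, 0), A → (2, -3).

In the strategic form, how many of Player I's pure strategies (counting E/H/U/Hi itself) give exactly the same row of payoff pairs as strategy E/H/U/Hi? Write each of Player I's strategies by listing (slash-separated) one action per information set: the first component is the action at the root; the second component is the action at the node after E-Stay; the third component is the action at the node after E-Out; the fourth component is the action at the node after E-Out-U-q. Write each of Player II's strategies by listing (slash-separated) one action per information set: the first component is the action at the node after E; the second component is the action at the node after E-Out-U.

Row for E/H/U/Hi (columns Stay/q, Stay/t, Stay/p, Out/q, Out/t, Out/p): (3,5) (3,5) (3,5) (5,-1) (-1,1) (2,-2).
Every one of Player I's information sets is on the play path for some reply by Player II when Player I follows E/H/U/Hi.
Changing the action at any of them therefore changes at least one column, so only E/H/U/Hi itself gives this row.

1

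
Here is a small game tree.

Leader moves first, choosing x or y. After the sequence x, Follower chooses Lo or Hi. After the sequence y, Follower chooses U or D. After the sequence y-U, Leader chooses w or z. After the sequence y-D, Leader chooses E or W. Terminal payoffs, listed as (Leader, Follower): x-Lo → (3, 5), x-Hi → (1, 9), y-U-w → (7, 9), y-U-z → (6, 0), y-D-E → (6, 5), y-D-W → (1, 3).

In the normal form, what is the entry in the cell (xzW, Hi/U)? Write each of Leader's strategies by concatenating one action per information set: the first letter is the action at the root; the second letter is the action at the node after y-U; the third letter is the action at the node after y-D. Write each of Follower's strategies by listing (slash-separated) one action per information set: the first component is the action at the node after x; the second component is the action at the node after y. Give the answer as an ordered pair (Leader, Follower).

(1, 9)

Trace the play path from the root:
  Leader plays x
  Follower plays Hi at [x]
→ terminal payoff (1, 9).
(Leader's choice at the node after y-U is never reached on this path, so it doesn't affect the outcome.)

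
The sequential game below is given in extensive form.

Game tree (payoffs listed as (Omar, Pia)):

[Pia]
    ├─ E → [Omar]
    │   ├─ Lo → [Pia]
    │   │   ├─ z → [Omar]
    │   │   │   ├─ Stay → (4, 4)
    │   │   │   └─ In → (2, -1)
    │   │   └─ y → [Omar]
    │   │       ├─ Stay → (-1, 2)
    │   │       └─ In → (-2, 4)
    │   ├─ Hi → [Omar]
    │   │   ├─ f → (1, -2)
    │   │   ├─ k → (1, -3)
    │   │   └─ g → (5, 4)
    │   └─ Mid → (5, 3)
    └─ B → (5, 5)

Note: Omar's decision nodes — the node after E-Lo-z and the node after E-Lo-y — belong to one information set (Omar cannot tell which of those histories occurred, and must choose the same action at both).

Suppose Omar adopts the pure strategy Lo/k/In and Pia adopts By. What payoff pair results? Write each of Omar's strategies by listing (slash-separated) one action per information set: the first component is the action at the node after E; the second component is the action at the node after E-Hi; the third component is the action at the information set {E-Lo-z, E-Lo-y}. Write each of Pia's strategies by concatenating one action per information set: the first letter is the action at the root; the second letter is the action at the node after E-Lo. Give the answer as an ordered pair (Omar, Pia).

Trace the play path from the root:
  Pia plays B
→ terminal payoff (5, 5).
(Omar's choice at the node after E is never reached on this path, so it doesn't affect the outcome.)

(5, 5)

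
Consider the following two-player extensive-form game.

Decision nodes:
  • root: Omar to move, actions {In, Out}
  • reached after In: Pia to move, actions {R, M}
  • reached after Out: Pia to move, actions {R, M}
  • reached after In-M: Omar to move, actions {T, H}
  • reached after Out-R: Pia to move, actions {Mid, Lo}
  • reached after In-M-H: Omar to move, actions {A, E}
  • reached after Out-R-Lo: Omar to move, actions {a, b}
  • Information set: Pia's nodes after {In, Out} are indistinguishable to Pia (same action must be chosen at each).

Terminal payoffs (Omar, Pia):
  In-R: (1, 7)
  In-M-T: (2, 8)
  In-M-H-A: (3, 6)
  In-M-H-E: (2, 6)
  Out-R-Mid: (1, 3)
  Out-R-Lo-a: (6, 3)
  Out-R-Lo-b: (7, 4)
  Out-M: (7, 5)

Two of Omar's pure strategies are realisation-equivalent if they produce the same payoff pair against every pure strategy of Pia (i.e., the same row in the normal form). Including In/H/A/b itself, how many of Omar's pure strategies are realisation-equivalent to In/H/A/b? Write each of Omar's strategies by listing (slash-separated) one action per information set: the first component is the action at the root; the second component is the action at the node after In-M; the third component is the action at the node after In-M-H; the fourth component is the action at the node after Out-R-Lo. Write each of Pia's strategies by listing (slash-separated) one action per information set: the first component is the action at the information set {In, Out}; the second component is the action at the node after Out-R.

2

Row for In/H/A/b (columns R/Mid, R/Lo, M/Mid, M/Lo): (1,7) (1,7) (3,6) (3,6).
Under In/H/A/b, Omar's choice at the node after Out-R-Lo can never be reached regardless of what Pia does, so varying those choices leaves every outcome unchanged.
Holding the reachable choices fixed and varying the unreachable one freely already gives 2 equivalent strategies.
No other strategy reproduces this row, so those 2 are the full class: In/H/A/a, In/H/A/b.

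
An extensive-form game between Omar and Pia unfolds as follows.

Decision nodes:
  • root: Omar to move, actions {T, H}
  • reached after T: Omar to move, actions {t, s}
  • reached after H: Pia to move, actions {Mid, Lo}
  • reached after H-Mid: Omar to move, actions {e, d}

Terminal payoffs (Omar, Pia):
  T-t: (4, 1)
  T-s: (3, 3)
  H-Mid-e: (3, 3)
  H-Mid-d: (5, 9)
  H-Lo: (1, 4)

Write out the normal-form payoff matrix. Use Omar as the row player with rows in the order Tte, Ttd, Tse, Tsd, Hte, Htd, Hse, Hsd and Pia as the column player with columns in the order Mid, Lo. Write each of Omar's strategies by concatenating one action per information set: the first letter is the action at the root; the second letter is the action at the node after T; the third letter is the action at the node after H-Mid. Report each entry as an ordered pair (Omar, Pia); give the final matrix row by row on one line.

Tte: (4,1) (4,1) | Ttd: (4,1) (4,1) | Tse: (3,3) (3,3) | Tsd: (3,3) (3,3) | Hte: (3,3) (1,4) | Htd: (5,9) (1,4) | Hse: (3,3) (1,4) | Hsd: (5,9) (1,4)

Row Tte: Mid→(4,1), Lo→(4,1)
Row Ttd: Mid→(4,1), Lo→(4,1)
Row Tse: Mid→(3,3), Lo→(3,3)
Row Tsd: Mid→(3,3), Lo→(3,3)
Row Hte: Mid→(3,3), Lo→(1,4)
Row Htd: Mid→(5,9), Lo→(1,4)
Row Hse: Mid→(3,3), Lo→(1,4)
Row Hsd: Mid→(5,9), Lo→(1,4)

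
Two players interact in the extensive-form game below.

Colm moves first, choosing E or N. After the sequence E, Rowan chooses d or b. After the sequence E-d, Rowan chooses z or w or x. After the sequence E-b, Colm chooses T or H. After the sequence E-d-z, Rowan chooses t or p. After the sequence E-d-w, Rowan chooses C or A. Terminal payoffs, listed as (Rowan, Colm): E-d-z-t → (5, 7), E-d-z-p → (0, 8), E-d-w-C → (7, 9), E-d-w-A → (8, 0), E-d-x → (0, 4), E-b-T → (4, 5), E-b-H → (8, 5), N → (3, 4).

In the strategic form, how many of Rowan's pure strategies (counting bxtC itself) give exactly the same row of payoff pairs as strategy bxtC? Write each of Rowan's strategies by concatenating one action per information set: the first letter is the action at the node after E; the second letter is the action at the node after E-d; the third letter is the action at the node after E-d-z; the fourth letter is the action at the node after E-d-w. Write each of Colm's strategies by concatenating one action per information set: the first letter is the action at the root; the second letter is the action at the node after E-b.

12

Row for bxtC (columns ET, EH, NT, NH): (4,5) (8,5) (3,4) (3,4).
Under bxtC, Rowan's choice at the node after E-d and at the node after E-d-z and at the node after E-d-w can never be reached regardless of what Colm does, so varying those choices leaves every outcome unchanged.
Holding the reachable choices fixed and varying the unreachable ones freely already gives 3 × 2 × 2 = 12 equivalent strategies.
No other strategy reproduces this row, so those 12 are the full class: bztC, bztA, bzpC, bzpA, bwtC, bwtA, bwpC, bwpA, bxtC, bxtA, bxpC, bxpA.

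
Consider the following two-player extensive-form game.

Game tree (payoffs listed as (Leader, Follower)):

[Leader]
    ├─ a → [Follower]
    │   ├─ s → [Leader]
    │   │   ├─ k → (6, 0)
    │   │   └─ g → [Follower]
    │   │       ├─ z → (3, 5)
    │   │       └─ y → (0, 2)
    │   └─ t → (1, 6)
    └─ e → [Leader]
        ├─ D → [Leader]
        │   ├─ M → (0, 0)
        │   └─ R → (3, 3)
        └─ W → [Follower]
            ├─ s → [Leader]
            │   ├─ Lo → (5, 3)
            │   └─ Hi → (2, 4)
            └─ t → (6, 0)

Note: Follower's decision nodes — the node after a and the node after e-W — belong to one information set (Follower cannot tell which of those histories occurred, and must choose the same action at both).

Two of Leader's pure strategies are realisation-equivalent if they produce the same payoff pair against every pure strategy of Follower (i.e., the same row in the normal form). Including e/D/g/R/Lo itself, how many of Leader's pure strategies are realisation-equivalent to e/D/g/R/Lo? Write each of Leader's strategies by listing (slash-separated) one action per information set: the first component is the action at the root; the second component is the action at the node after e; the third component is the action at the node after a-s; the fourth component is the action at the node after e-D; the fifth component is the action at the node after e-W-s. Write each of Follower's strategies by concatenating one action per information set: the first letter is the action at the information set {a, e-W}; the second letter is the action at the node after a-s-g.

Row for e/D/g/R/Lo (columns sz, sy, tz, ty): (3,3) (3,3) (3,3) (3,3).
Under e/D/g/R/Lo, Leader's choice at the node after a-s and at the node after e-W-s can never be reached regardless of what Follower does, so varying those choices leaves every outcome unchanged.
Holding the reachable choices fixed and varying the unreachable ones freely already gives 2 × 2 = 4 equivalent strategies.
No other strategy reproduces this row, so those 4 are the full class: e/D/k/R/Lo, e/D/k/R/Hi, e/D/g/R/Lo, e/D/g/R/Hi.

4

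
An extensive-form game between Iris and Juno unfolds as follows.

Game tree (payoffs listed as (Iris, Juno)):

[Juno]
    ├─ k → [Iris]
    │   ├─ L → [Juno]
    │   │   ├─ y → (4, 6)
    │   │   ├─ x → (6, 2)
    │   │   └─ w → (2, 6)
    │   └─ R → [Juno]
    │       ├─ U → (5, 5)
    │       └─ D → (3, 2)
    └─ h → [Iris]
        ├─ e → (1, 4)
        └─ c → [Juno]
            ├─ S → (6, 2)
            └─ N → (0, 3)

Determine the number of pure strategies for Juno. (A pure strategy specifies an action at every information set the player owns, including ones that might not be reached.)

Juno owns the root with actions {k, h} — two choices.
Juno owns the node after k-L with actions {y, x, w} — three choices.
Juno owns the node after k-R with actions {U, D} — two choices.
Juno owns the node after h-c with actions {S, N} — two choices.
A pure strategy fixes one action at each information set independently, so the count is the product 2 × 3 × 2 × 2 = 24.
(For reference, Iris has 4 pure strategies, giving a 24×4 normal-form matrix.)

24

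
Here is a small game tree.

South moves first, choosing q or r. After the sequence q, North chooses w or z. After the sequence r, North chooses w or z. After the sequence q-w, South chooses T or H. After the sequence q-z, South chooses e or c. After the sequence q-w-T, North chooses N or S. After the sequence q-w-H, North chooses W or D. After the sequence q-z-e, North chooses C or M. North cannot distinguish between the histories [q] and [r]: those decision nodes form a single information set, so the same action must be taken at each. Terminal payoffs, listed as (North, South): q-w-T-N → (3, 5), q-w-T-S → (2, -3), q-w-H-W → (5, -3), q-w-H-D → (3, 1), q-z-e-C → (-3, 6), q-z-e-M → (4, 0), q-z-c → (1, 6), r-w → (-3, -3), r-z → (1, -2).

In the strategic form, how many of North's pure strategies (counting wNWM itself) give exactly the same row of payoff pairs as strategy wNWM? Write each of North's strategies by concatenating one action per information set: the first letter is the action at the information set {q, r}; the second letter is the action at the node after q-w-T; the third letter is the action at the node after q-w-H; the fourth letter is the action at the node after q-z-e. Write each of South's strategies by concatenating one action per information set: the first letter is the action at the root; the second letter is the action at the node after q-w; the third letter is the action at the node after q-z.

Row for wNWM (columns qTe, qTc, qHe, qHc, rTe, rTc, rHe, rHc): (3,5) (3,5) (5,-3) (5,-3) (-3,-3) (-3,-3) (-3,-3) (-3,-3).
Under wNWM, North's choice at the node after q-z-e can never be reached regardless of what South does, so varying those choices leaves every outcome unchanged.
Holding the reachable choices fixed and varying the unreachable one freely already gives 2 equivalent strategies.
No other strategy reproduces this row, so those 2 are the full class: wNWC, wNWM.

2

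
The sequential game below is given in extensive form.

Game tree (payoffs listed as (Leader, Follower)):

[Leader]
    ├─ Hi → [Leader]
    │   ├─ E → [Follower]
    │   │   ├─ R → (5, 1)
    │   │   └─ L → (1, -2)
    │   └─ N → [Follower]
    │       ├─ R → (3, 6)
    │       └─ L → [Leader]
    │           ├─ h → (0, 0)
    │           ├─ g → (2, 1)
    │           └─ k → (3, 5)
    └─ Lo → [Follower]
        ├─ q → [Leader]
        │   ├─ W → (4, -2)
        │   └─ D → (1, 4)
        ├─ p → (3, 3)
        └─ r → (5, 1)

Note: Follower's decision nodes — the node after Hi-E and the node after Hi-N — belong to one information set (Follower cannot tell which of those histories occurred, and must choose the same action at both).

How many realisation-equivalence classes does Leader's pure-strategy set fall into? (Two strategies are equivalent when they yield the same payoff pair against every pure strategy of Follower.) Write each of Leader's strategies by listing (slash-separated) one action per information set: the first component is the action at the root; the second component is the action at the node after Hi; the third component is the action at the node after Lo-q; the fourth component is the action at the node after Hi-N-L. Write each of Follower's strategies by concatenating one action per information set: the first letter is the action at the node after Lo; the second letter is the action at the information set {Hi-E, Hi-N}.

6

Leader has 24 pure strategies: Hi/E/W/h, Hi/E/W/g, Hi/E/W/k, Hi/E/D/h, Hi/E/D/g, Hi/E/D/k, Hi/N/W/h, Hi/N/W/g, Hi/N/W/k, Hi/N/D/h, Hi/N/D/g, Hi/N/D/k, Lo/E/W/h, Lo/E/W/g, Lo/E/W/k, Lo/E/D/h, Lo/E/D/g, Lo/E/D/k, Lo/N/W/h, Lo/N/W/g, Lo/N/W/k, Lo/N/D/h, Lo/N/D/g, Lo/N/D/k. Columns: qR, qL, pR, pL, rR, rL.
{Hi/E/W/h, Hi/E/W/g, Hi/E/W/k, Hi/E/D/h, Hi/E/D/g, Hi/E/D/k} → row (5,1) (1,-2) (5,1) (1,-2) (5,1) (1,-2)
{Hi/N/W/h, Hi/N/D/h} → row (3,6) (0,0) (3,6) (0,0) (3,6) (0,0)
{Hi/N/W/g, Hi/N/D/g} → row (3,6) (2,1) (3,6) (2,1) (3,6) (2,1)
{Hi/N/W/k, Hi/N/D/k} → row (3,6) (3,5) (3,6) (3,5) (3,6) (3,5)
{Lo/E/W/h, Lo/E/W/g, Lo/E/W/k, Lo/N/W/h, Lo/N/W/g, Lo/N/W/k} → row (4,-2) (4,-2) (3,3) (3,3) (5,1) (5,1)
{Lo/E/D/h, Lo/E/D/g, Lo/E/D/k, Lo/N/D/h, Lo/N/D/g, Lo/N/D/k} → row (1,4) (1,4) (3,3) (3,3) (5,1) (5,1)
That's 6 distinct rows out of 24 strategies.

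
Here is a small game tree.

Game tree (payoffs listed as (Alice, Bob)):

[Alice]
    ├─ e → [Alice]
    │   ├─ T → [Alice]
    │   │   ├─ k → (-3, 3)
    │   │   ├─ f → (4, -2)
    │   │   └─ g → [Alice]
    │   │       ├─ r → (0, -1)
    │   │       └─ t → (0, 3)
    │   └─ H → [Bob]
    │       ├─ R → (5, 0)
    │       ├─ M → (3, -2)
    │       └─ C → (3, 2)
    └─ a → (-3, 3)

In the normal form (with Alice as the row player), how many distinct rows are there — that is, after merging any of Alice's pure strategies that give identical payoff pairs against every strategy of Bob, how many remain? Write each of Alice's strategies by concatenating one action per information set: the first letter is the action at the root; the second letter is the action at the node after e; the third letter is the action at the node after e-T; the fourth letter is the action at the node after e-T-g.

Alice has 24 pure strategies: eTkr, eTkt, eTfr, eTft, eTgr, eTgt, eHkr, eHkt, eHfr, eHft, eHgr, eHgt, aTkr, aTkt, aTfr, aTft, aTgr, aTgt, aHkr, aHkt, aHfr, aHft, aHgr, aHgt. Columns: R, M, C.
{eTkr, eTkt, aTkr, aTkt, aTfr, aTft, aTgr, aTgt, aHkr, aHkt, aHfr, aHft, aHgr, aHgt} → row (-3,3) (-3,3) (-3,3)
{eTfr, eTft} → row (4,-2) (4,-2) (4,-2)
{eTgr} → row (0,-1) (0,-1) (0,-1)
{eTgt} → row (0,3) (0,3) (0,3)
{eHkr, eHkt, eHfr, eHft, eHgr, eHgt} → row (5,0) (3,-2) (3,2)
That's 5 distinct rows out of 24 strategies.

5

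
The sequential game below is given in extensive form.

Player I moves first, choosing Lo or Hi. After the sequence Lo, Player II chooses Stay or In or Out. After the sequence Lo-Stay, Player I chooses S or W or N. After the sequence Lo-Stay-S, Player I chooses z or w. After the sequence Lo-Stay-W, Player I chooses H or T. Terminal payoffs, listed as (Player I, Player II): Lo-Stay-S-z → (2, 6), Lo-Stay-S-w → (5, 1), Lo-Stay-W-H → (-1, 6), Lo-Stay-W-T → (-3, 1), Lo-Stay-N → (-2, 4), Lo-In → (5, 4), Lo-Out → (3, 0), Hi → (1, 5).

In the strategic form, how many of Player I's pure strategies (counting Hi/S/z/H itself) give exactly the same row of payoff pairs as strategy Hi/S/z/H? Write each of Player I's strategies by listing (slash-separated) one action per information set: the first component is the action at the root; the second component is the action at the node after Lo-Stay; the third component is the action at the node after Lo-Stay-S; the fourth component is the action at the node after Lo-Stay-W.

Row for Hi/S/z/H (columns Stay, In, Out): (1,5) (1,5) (1,5).
Under Hi/S/z/H, Player I's choice at the node after Lo-Stay and at the node after Lo-Stay-S and at the node after Lo-Stay-W can never be reached regardless of what Player II does, so varying those choices leaves every outcome unchanged.
Holding the reachable choices fixed and varying the unreachable ones freely already gives 3 × 2 × 2 = 12 equivalent strategies.
No other strategy reproduces this row, so those 12 are the full class: Hi/S/z/H, Hi/S/z/T, Hi/S/w/H, Hi/S/w/T, Hi/W/z/H, Hi/W/z/T, Hi/W/w/H, Hi/W/w/T, Hi/N/z/H, Hi/N/z/T, Hi/N/w/H, Hi/N/w/T.

12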